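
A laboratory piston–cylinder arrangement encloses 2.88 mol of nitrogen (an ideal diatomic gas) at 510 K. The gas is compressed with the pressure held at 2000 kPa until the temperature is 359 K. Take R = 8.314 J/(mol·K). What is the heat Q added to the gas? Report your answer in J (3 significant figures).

Isobaric: W = nRΔT = (2.88)(8.314)(-151) = -3616 J.
ΔU = nCᵥΔT with Cᵥ = 5R/2: ΔU = (2.88)(20.79)(-151) = -9039 J.
Q = ΔU + W = -9039 − 3616 = -12655 J.

Q ≈ -12700 J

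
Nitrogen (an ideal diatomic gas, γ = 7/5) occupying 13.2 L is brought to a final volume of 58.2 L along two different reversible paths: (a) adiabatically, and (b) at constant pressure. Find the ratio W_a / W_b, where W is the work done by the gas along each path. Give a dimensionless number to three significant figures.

Path (a) adiabatic: W = P₁V₁(1 − (V₁/V₂)^(γ−1))/(γ−1) → W_a/(P₁V₁) = 1.119.
Path (b) isobaric: W = P₁(V₂ − V₁) → W_b/(P₁V₁) = 3.409.
W_a / W_b = 1.119 / 3.409 = 0.3282.

W_a / W_b ≈ 0.328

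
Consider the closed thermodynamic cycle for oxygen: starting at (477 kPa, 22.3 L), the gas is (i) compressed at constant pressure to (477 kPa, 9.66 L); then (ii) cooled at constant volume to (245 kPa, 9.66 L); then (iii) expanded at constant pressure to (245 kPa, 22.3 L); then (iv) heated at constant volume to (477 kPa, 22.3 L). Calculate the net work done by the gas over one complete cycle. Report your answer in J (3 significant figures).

Constant-volume legs do no work.
W(i) = (477)(9.66 − 22.3) = -6029 J; W(iii) = (245)(22.3 − 9.66) = 3097 J.
W_net = -6029 + 3097 = -2932 J (the counter-clockwise enclosed area).

W_net ≈ -2930 J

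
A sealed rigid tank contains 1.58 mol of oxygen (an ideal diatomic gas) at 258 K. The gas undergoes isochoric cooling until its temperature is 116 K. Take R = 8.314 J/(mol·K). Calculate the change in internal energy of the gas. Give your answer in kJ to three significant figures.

ΔU ≈ -4.66 kJ

Constant volume ⇒ W = 0, so Q = ΔU = nCᵥΔT with Cᵥ = 5R/2 = 20.79 J/(mol·K).
ΔU = (1.58)(20.79)(116 − 258) = -4663 J.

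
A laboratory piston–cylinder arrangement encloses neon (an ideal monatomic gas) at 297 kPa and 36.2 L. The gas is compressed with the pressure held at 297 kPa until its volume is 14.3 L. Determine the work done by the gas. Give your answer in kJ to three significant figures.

W ≈ -6.50 kJ

Isobaric: W = P ΔV.
W = (297 kPa)(14.3 − 36.2 L) = (297)(-21.9) = -6504 J.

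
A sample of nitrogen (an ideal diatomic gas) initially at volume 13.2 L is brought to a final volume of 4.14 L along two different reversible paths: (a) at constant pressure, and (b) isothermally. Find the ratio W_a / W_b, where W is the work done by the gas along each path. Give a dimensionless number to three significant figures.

Path (a) isobaric: W = P₁(V₂ − V₁) → W_a/(P₁V₁) = -0.6864.
Path (b) isothermal: W = P₁V₁ ln(V₂/V₁) → W_b/(P₁V₁) = -1.16.
W_a / W_b = -0.6864 / -1.16 = 0.5919.

W_a / W_b ≈ 0.592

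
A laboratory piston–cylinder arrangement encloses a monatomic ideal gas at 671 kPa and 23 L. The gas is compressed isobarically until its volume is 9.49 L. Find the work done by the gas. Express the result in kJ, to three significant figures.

Isobaric: W = P ΔV.
W = (671 kPa)(9.49 − 23 L) = (671)(-13.51) = -9065 J.

W ≈ -9.07 kJ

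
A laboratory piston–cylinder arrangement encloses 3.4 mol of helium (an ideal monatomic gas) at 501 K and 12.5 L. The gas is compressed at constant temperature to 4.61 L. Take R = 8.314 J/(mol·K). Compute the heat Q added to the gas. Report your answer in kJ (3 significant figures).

Q ≈ -14.1 kJ

Isothermal ⇒ ΔU = 0, so Q = W = nRT ln(V₂/V₁).
Q = (3.4)(8.314)(501) ln(4.61/12.5) = 14162 × -0.9975 = -14127 J.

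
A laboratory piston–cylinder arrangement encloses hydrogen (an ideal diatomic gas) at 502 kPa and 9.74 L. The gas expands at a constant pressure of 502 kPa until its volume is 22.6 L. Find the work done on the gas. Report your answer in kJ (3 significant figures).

W ≈ -6.46 kJ

Isobaric: W = P ΔV.
W = (502 kPa)(22.6 − 9.74 L) = (502)(12.86) = 6456 J.
Work on gas = −W_by = -6456 J.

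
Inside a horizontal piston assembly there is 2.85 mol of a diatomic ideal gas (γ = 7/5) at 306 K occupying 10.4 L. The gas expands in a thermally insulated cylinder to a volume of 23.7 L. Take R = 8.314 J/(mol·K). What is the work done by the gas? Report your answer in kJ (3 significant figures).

W ≈ 5.09 kJ

Adiabatic: TV^(γ−1) = const with γ = 7/5.
T₂ = T₁ (V₁/V₂)^(γ−1) = 306 × (10.4/23.7)^0.4 = 306 × 0.7193 = 220.1 K.
W_by = nCᵥ(T₁ − T₂) = (2.85)(20.79)(306 − 220.1) = 5088 J.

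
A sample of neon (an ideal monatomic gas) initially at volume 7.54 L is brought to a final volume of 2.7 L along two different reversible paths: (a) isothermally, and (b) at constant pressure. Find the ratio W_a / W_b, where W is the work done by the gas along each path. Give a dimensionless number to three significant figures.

W_a / W_b ≈ 1.60

Path (a) isothermal: W = P₁V₁ ln(V₂/V₁) → W_a/(P₁V₁) = -1.027.
Path (b) isobaric: W = P₁(V₂ − V₁) → W_b/(P₁V₁) = -0.6419.
W_a / W_b = -1.027 / -0.6419 = 1.6.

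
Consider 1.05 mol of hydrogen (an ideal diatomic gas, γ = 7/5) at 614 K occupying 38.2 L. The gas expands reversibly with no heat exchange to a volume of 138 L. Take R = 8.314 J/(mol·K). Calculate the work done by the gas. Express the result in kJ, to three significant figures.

Adiabatic: TV^(γ−1) = const with γ = 7/5.
T₂ = T₁ (V₁/V₂)^(γ−1) = 614 × (38.2/138)^0.4 = 614 × 0.5982 = 367.3 K.
W_by = nCᵥ(T₁ − T₂) = (1.05)(20.79)(614 − 367.3) = 5384 J.

W ≈ 5.38 kJ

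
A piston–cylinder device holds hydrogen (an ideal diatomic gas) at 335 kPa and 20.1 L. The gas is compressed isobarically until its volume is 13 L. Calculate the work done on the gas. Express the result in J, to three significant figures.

Isobaric: W = P ΔV.
W = (335 kPa)(13 − 20.1 L) = (335)(-7.1) = -2379 J.
Work on gas = −W_by = 2379 J.

W ≈ 2380 J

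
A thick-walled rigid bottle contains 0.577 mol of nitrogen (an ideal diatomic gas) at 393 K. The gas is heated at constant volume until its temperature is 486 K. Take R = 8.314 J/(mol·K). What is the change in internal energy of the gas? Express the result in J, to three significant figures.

Constant volume ⇒ W = 0, so Q = ΔU = nCᵥΔT with Cᵥ = 5R/2 = 20.79 J/(mol·K).
ΔU = (0.577)(20.79)(486 − 393) = 1115 J.

ΔU ≈ 1120 J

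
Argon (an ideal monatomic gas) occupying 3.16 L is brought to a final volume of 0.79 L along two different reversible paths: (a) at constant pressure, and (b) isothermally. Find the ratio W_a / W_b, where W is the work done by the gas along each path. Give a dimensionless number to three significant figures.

W_a / W_b ≈ 0.541

Path (a) isobaric: W = P₁(V₂ − V₁) → W_a/(P₁V₁) = -0.75.
Path (b) isothermal: W = P₁V₁ ln(V₂/V₁) → W_b/(P₁V₁) = -1.386.
W_a / W_b = -0.75 / -1.386 = 0.541.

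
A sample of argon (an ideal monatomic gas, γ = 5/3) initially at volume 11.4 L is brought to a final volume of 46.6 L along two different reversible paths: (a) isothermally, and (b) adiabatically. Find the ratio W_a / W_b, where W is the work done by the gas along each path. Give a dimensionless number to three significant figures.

W_a / W_b ≈ 1.54

Path (a) isothermal: W = P₁V₁ ln(V₂/V₁) → W_a/(P₁V₁) = 1.408.
Path (b) adiabatic: W = P₁V₁(1 − (V₁/V₂)^(γ−1))/(γ−1) → W_b/(P₁V₁) = 0.9133.
W_a / W_b = 1.408 / 0.9133 = 1.542.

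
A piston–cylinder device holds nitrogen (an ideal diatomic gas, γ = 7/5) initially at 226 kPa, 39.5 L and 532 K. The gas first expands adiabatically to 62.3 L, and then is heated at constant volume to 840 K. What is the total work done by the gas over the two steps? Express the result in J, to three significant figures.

W_total ≈ 3720 J

Step 1 (adiabatic): W = (P₁V₁ − P₂V₂)/(γ−1) = (8927 − 7440)/0.4 = 3719 J.
Step 2 (isochoric): W = 0 (constant volume).
W_total = 3719 + 0 = 3719 J.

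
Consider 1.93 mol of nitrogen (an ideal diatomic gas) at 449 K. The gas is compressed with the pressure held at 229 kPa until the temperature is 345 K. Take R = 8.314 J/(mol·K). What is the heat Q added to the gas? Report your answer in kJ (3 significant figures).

Isobaric: W = nRΔT = (1.93)(8.314)(-104) = -1669 J.
ΔU = nCᵥΔT with Cᵥ = 5R/2: ΔU = (1.93)(20.79)(-104) = -4172 J.
Q = ΔU + W = -4172 − 1669 = -5841 J.

Q ≈ -5.84 kJ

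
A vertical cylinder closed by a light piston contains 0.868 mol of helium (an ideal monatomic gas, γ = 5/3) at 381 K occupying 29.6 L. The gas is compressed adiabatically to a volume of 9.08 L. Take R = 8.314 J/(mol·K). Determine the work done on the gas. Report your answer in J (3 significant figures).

Adiabatic: TV^(γ−1) = const with γ = 5/3.
T₂ = T₁ (V₁/V₂)^(γ−1) = 381 × (29.6/9.08)^0.667 = 381 × 2.199 = 837.6 K.
W_by = nCᵥ(T₁ − T₂) = (0.868)(12.47)(381 − 837.6) = -4943 J.
Work on gas = −W_by = 4943 J.

W ≈ 4940 J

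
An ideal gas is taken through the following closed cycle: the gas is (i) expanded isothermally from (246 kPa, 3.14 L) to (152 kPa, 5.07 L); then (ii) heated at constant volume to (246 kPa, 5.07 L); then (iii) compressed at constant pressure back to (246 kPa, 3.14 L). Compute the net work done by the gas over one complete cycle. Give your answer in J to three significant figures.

Leg (i): W = PᵢVᵢ ln(V_f/Vᵢ) = (772.4) ln(5.07/3.14) = 370.1 J.
Leg (ii): W = 0.
Leg (iii): W = PΔV = (246)(3.14 − 5.07) = -474.8 J.
W_net = 370.1 − 474.8 = -104.7 J.

W_net ≈ -105 J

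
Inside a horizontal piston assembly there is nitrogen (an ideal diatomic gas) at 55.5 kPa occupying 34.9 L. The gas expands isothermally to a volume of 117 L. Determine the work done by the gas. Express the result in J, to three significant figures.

W ≈ 2340 J

Isothermal: W = nRT ln(V₂/V₁) = P₁V₁ ln(V₂/V₁).
P₁V₁ = (55.5 kPa)(34.9 L) = 1937 J.
W = 1937 × ln(117/34.9) = 1937 × 1.21
W_by_gas = 2343 J.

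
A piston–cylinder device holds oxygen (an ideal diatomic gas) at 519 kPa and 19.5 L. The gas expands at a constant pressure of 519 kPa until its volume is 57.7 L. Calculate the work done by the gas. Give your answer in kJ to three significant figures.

Isobaric: W = P ΔV.
W = (519 kPa)(57.7 − 19.5 L) = (519)(38.2) = 19826 J.

W ≈ 19.8 kJ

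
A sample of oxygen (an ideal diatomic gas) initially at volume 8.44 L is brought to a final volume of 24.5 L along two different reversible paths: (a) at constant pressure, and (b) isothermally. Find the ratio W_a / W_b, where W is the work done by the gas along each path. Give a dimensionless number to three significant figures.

Path (a) isobaric: W = P₁(V₂ − V₁) → W_a/(P₁V₁) = 1.903.
Path (b) isothermal: W = P₁V₁ ln(V₂/V₁) → W_b/(P₁V₁) = 1.066.
W_a / W_b = 1.903 / 1.066 = 1.786.

W_a / W_b ≈ 1.79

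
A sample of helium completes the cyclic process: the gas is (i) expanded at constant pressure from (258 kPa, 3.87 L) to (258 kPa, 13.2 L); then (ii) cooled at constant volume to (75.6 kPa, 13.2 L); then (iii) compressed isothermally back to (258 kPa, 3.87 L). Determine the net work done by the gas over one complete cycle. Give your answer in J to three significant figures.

W_net ≈ 1180 J

Leg (i): W = PΔV = (258)(13.2 − 3.87) = 2407 J.
Leg (ii): W = 0.
Leg (iii): W = PᵢVᵢ ln(V_f/Vᵢ) = (997.9) ln(3.87/13.2) = -1224 J.
W_net = 2407 − 1224 = 1183 J.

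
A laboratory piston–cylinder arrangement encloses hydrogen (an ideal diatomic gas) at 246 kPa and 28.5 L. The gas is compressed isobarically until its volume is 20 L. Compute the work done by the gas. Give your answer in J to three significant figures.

W ≈ -2090 J

Isobaric: W = P ΔV.
W = (246 kPa)(20 − 28.5 L) = (246)(-8.5) = -2091 J.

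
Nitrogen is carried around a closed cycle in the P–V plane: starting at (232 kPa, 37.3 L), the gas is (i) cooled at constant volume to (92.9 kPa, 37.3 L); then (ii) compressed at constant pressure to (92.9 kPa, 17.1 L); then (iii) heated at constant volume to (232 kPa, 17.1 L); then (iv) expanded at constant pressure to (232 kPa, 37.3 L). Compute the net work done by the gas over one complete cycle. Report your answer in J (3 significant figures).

Constant-volume legs do no work.
W(ii) = (92.9)(17.1 − 37.3) = -1877 J; W(iv) = (232)(37.3 − 17.1) = 4686 J.
W_net = -1877 + 4686 = 2810 J (the clockwise enclosed area).

W_net ≈ 2810 J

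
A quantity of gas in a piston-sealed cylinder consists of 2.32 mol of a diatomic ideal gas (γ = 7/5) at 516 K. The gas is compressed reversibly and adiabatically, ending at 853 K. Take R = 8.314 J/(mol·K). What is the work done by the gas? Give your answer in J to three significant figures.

W ≈ -16300 J

Adiabatic ⇒ Q = 0, so W_by = −ΔU = nCᵥ(T₁ − T₂).
Cᵥ = 5R/2 = 20.79 J/(mol·K).
W = (2.32)(20.79)(516 − 853) = -16251 J.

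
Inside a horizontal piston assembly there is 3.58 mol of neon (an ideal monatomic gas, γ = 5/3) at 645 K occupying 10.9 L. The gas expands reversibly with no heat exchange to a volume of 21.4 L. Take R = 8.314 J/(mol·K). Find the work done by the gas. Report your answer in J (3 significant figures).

Adiabatic: TV^(γ−1) = const with γ = 5/3.
T₂ = T₁ (V₁/V₂)^(γ−1) = 645 × (10.9/21.4)^0.667 = 645 × 0.6378 = 411.4 K.
W_by = nCᵥ(T₁ − T₂) = (3.58)(12.47)(645 − 411.4) = 10431 J.

W ≈ 10400 J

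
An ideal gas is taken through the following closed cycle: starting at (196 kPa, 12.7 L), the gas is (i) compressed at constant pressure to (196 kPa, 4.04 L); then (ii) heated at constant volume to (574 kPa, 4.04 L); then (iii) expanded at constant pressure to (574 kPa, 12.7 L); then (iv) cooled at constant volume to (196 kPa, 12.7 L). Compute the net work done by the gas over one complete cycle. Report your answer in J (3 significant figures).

W_net ≈ 3270 J

Constant-volume legs do no work.
W(i) = (196)(4.04 − 12.7) = -1697 J; W(iii) = (574)(12.7 − 4.04) = 4971 J.
W_net = -1697 + 4971 = 3273 J (the clockwise enclosed area).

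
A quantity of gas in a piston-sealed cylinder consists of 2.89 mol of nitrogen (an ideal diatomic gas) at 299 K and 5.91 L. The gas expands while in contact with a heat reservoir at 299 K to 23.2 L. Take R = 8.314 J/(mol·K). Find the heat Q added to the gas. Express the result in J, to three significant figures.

Q ≈ 9820 J

Isothermal ⇒ ΔU = 0, so Q = W = nRT ln(V₂/V₁).
Q = (2.89)(8.314)(299) ln(23.2/5.91) = 7184 × 1.368 = 9824 J.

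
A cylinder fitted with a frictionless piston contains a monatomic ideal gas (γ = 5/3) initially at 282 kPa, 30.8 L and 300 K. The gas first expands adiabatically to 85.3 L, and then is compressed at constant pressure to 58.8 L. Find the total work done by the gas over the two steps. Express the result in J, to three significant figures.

W_total ≈ 5050 J

Step 1 (adiabatic): W = (P₁V₁ − P₂V₂)/(γ−1) = (8686 − 4404)/0.667 = 6422 J.
After step 1: P = 51.63 kPa, V = 85.3 L, T = 152.1 K.
Step 2 (isobaric): W = PΔV = (51.63 kPa)(58.8 − 85.3 L) = -1368 J.
W_total = 6422 − 1368 = 5054 J.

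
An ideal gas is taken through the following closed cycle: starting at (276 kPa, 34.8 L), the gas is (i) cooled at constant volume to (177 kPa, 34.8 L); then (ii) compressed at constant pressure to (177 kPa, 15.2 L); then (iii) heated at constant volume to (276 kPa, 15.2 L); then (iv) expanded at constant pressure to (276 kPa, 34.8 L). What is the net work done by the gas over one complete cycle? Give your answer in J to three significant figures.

W_net ≈ 1940 J

Constant-volume legs do no work.
W(ii) = (177)(15.2 − 34.8) = -3469 J; W(iv) = (276)(34.8 − 15.2) = 5410 J.
W_net = -3469 + 5410 = 1940 J (the clockwise enclosed area).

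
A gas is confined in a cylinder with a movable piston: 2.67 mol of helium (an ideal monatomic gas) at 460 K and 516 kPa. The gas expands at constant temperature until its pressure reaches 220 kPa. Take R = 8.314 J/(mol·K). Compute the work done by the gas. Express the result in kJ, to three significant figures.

W ≈ 8.70 kJ

Isothermal process: W = nRT ln(V₂/V₁) = nRT ln(P₁/P₂).
W = (2.67)(8.314)(460) × ln(516/220)
  = 10211 × ln(2.345) = 10211 × 0.8525
W_by_gas = 8705 J.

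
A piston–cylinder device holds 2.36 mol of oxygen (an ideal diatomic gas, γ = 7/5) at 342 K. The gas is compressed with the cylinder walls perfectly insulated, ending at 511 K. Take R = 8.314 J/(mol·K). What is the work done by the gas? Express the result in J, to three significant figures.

Adiabatic ⇒ Q = 0, so W_by = −ΔU = nCᵥ(T₁ − T₂).
Cᵥ = 5R/2 = 20.79 J/(mol·K).
W = (2.36)(20.79)(342 − 511) = -8290 J.

W ≈ -8290 J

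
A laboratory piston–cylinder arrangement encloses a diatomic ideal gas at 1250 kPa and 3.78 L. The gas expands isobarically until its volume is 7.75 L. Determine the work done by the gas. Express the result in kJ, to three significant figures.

Isobaric: W = P ΔV.
W = (1250 kPa)(7.75 − 3.78 L) = (1250)(3.97) = 4962 J.

W ≈ 4.96 kJ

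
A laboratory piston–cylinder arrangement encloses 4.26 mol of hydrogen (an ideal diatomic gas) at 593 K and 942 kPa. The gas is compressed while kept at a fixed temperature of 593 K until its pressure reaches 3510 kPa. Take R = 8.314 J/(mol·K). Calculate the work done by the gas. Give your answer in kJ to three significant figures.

W ≈ -27.6 kJ

Isothermal process: W = nRT ln(V₂/V₁) = nRT ln(P₁/P₂).
W = (4.26)(8.314)(593) × ln(942/3510)
  = 21003 × ln(0.2684) = 21003 × -1.315
W_by_gas = -27626 J.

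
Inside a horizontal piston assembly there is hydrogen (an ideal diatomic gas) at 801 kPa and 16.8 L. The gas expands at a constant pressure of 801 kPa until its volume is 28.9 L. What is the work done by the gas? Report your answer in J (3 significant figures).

Isobaric: W = P ΔV.
W = (801 kPa)(28.9 − 16.8 L) = (801)(12.1) = 9692 J.

W ≈ 9690 J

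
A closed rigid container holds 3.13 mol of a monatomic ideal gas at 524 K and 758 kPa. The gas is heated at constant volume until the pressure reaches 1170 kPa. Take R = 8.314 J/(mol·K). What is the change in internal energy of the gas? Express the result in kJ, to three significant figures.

ΔU ≈ 11.1 kJ

Constant volume ⇒ W = 0, so Q = ΔU = nCᵥΔT with Cᵥ = 3R/2 = 12.47 J/(mol·K).
At constant V, T₂/T₁ = P₂/P₁ ⇒ ΔT = T₁(P₂/P₁ − 1) = 524·(1170/758 − 1) = 284.8 K.
ΔU = (3.13)(12.47)(284.8) = 11117 J.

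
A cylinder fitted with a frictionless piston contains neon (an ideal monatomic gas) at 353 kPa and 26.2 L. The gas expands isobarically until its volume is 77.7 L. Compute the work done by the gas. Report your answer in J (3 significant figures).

Isobaric: W = P ΔV.
W = (353 kPa)(77.7 − 26.2 L) = (353)(51.5) = 18180 J.

W ≈ 18200 J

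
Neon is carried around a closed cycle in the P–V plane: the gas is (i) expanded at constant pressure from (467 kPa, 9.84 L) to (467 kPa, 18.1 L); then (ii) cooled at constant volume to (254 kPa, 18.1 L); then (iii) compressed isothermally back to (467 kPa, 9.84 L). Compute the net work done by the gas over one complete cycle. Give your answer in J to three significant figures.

W_net ≈ 1060 J

Leg (i): W = PΔV = (467)(18.1 − 9.84) = 3857 J.
Leg (ii): W = 0.
Leg (iii): W = PᵢVᵢ ln(V_f/Vᵢ) = (4597) ln(9.84/18.1) = -2802 J.
W_net = 3857 − 2802 = 1056 J.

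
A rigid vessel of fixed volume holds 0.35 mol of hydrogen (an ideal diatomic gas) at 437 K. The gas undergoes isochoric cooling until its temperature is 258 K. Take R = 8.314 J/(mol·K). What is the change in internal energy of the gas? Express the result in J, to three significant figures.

Constant volume ⇒ W = 0, so Q = ΔU = nCᵥΔT with Cᵥ = 5R/2 = 20.79 J/(mol·K).
ΔU = (0.35)(20.79)(258 − 437) = -1302 J.

ΔU ≈ -1300 J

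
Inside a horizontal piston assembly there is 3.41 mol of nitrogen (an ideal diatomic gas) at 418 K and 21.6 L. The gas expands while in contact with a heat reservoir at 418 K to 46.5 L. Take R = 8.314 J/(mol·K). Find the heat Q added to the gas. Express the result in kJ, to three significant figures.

Isothermal ⇒ ΔU = 0, so Q = W = nRT ln(V₂/V₁).
Q = (3.41)(8.314)(418) ln(46.5/21.6) = 11851 × 0.7668 = 9087 J.

Q ≈ 9.09 kJ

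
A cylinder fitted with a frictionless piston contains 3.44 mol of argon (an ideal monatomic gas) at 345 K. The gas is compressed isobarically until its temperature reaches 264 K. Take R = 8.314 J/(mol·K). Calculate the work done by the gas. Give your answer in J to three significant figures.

Isobaric: W = P ΔV = nR ΔT.
W = (3.44)(8.314)(264 − 345) = -2317 J.

W ≈ -2320 J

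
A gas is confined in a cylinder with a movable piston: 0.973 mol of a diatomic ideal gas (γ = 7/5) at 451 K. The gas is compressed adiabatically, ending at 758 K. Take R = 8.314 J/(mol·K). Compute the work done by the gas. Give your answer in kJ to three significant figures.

Adiabatic ⇒ Q = 0, so W_by = −ΔU = nCᵥ(T₁ − T₂).
Cᵥ = 5R/2 = 20.79 J/(mol·K).
W = (0.973)(20.79)(451 − 758) = -6209 J.

W ≈ -6.21 kJ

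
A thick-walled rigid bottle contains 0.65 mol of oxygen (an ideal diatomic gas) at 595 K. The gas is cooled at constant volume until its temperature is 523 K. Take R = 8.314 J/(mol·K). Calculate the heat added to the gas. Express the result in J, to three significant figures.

Constant volume ⇒ W = 0, so Q = ΔU = nCᵥΔT with Cᵥ = 5R/2 = 20.79 J/(mol·K).
ΔU = (0.65)(20.79)(523 − 595) = -972.7 J.

Q ≈ -973 J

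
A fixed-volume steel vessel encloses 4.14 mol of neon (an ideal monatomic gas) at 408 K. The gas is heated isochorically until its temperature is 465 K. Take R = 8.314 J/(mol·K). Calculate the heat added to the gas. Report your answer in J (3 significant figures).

Constant volume ⇒ W = 0, so Q = ΔU = nCᵥΔT with Cᵥ = 3R/2 = 12.47 J/(mol·K).
ΔU = (4.14)(12.47)(465 − 408) = 2943 J.

Q ≈ 2940 J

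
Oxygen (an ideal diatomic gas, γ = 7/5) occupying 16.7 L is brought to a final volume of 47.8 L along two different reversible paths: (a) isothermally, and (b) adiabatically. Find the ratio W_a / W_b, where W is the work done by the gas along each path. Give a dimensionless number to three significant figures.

Path (a) isothermal: W = P₁V₁ ln(V₂/V₁) → W_a/(P₁V₁) = 1.052.
Path (b) adiabatic: W = P₁V₁(1 − (V₁/V₂)^(γ−1))/(γ−1) → W_b/(P₁V₁) = 0.8584.
W_a / W_b = 1.052 / 0.8584 = 1.225.

W_a / W_b ≈ 1.23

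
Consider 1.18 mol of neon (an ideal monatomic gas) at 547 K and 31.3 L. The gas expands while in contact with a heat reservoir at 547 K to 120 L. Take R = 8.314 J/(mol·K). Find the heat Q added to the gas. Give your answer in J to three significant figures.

Q ≈ 7210 J

Isothermal ⇒ ΔU = 0, so Q = W = nRT ln(V₂/V₁).
Q = (1.18)(8.314)(547) ln(120/31.3) = 5366 × 1.344 = 7212 J.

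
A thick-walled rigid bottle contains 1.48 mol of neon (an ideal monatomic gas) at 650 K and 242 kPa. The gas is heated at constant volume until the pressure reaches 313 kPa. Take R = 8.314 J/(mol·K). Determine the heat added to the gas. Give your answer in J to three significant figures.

Q ≈ 3520 J

Constant volume ⇒ W = 0, so Q = ΔU = nCᵥΔT with Cᵥ = 3R/2 = 12.47 J/(mol·K).
At constant V, T₂/T₁ = P₂/P₁ ⇒ ΔT = T₁(P₂/P₁ − 1) = 650·(313/242 − 1) = 190.7 K.
ΔU = (1.48)(12.47)(190.7) = 3520 J.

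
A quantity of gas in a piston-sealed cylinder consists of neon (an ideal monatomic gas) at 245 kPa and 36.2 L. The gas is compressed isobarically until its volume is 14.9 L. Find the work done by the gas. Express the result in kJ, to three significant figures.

W ≈ -5.22 kJ

Isobaric: W = P ΔV.
W = (245 kPa)(14.9 − 36.2 L) = (245)(-21.3) = -5219 J.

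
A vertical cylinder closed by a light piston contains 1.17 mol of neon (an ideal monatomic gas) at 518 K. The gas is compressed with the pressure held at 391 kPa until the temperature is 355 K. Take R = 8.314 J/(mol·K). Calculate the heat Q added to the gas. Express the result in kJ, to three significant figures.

Q ≈ -3.96 kJ

Isobaric: W = nRΔT = (1.17)(8.314)(-163) = -1586 J.
ΔU = nCᵥΔT with Cᵥ = 3R/2: ΔU = (1.17)(12.47)(-163) = -2378 J.
Q = ΔU + W = -2378 − 1586 = -3964 J.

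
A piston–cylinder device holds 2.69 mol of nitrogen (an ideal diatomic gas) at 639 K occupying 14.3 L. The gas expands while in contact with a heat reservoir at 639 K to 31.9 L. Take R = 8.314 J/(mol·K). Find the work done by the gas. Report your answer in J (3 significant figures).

W ≈ 11500 J

Isothermal: W = nRT ln(V₂/V₁).
W = (2.69)(8.314)(639) × ln(31.9/14.3)
  = 14291 × 0.8023
W_by_gas = 11466 J.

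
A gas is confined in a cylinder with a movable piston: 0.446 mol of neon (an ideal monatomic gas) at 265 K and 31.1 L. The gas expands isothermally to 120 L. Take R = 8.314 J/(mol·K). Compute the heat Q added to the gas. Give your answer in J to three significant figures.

Isothermal ⇒ ΔU = 0, so Q = W = nRT ln(V₂/V₁).
Q = (0.446)(8.314)(265) ln(120/31.1) = 982.6 × 1.35 = 1327 J.

Q ≈ 1330 J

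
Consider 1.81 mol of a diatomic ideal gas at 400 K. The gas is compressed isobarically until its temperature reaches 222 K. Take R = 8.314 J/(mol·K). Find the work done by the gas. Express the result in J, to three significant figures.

Isobaric: W = P ΔV = nR ΔT.
W = (1.81)(8.314)(222 − 400) = -2679 J.

W ≈ -2680 J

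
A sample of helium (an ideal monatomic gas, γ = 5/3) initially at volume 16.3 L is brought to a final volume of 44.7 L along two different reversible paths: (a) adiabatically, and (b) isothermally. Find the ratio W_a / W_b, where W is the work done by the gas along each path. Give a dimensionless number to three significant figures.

W_a / W_b ≈ 0.728

Path (a) adiabatic: W = P₁V₁(1 − (V₁/V₂)^(γ−1))/(γ−1) → W_a/(P₁V₁) = 0.7344.
Path (b) isothermal: W = P₁V₁ ln(V₂/V₁) → W_b/(P₁V₁) = 1.009.
W_a / W_b = 0.7344 / 1.009 = 0.728.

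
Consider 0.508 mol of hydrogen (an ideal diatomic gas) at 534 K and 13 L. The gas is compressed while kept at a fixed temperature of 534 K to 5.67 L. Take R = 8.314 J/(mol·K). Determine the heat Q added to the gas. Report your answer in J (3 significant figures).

Isothermal ⇒ ΔU = 0, so Q = W = nRT ln(V₂/V₁).
Q = (0.508)(8.314)(534) ln(5.67/13) = 2255 × -0.8298 = -1871 J.

Q ≈ -1870 J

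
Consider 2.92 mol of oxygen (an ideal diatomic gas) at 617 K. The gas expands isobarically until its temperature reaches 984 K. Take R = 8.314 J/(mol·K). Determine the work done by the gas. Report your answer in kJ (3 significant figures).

W ≈ 8.91 kJ

Isobaric: W = P ΔV = nR ΔT.
W = (2.92)(8.314)(984 − 617) = 8910 J.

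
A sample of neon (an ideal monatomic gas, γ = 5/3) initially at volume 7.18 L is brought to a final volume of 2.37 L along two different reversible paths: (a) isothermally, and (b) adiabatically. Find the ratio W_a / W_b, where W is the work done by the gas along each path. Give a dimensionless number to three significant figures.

Path (a) isothermal: W = P₁V₁ ln(V₂/V₁) → W_a/(P₁V₁) = -1.108.
Path (b) adiabatic: W = P₁V₁(1 − (V₁/V₂)^(γ−1))/(γ−1) → W_b/(P₁V₁) = -1.641.
W_a / W_b = -1.108 / -1.641 = 0.6756.

W_a / W_b ≈ 0.676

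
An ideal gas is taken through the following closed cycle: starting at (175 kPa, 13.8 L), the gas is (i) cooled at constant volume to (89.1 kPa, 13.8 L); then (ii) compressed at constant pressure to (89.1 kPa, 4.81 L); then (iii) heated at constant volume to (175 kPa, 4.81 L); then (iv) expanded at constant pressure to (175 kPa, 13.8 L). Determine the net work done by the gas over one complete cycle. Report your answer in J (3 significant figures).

W_net ≈ 772 J

Constant-volume legs do no work.
W(ii) = (89.1)(4.81 − 13.8) = -801 J; W(iv) = (175)(13.8 − 4.81) = 1573 J.
W_net = -801 + 1573 = 772.2 J (the clockwise enclosed area).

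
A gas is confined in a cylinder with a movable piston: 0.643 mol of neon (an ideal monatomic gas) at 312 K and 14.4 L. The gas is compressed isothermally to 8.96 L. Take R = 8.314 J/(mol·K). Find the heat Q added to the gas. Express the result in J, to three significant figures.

Q ≈ -791 J

Isothermal ⇒ ΔU = 0, so Q = W = nRT ln(V₂/V₁).
Q = (0.643)(8.314)(312) ln(8.96/14.4) = 1668 × -0.4745 = -791.4 J.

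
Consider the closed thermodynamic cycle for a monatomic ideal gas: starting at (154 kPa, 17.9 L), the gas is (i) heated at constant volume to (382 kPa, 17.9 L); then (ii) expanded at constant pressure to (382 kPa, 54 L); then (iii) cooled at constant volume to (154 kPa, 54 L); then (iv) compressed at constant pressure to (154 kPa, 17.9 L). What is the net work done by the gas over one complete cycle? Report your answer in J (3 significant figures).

Constant-volume legs do no work.
W(ii) = (382)(54 − 17.9) = 13790 J; W(iv) = (154)(17.9 − 54) = -5559 J.
W_net = 13790 − 5559 = 8231 J (the clockwise enclosed area).

W_net ≈ 8230 J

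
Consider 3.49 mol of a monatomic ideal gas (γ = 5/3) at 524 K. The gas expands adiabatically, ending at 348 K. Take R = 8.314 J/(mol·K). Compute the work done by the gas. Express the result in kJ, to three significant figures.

Adiabatic ⇒ Q = 0, so W_by = −ΔU = nCᵥ(T₁ − T₂).
Cᵥ = 3R/2 = 12.47 J/(mol·K).
W = (3.49)(12.47)(524 − 348) = 7660 J.

W ≈ 7.66 kJ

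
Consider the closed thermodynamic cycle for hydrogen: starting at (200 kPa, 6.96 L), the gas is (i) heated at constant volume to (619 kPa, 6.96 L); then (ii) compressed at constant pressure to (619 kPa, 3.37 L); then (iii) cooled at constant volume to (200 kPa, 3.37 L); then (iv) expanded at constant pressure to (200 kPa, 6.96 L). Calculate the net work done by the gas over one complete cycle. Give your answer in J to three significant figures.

W_net ≈ -1500 J

Constant-volume legs do no work.
W(ii) = (619)(3.37 − 6.96) = -2222 J; W(iv) = (200)(6.96 − 3.37) = 718 J.
W_net = -2222 + 718 = -1504 J (the counter-clockwise enclosed area).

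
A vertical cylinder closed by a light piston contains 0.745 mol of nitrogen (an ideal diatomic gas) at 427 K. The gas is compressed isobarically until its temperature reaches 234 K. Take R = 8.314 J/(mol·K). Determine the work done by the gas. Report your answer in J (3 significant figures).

Isobaric: W = P ΔV = nR ΔT.
W = (0.745)(8.314)(234 − 427) = -1195 J.

W ≈ -1200 J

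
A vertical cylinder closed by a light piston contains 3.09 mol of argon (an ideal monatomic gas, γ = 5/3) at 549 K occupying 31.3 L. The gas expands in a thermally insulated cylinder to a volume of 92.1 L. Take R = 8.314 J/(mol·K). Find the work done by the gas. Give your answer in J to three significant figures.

W ≈ 10900 J

Adiabatic: TV^(γ−1) = const with γ = 5/3.
T₂ = T₁ (V₁/V₂)^(γ−1) = 549 × (31.3/92.1)^0.667 = 549 × 0.487 = 267.4 K.
W_by = nCᵥ(T₁ − T₂) = (3.09)(12.47)(549 − 267.4) = 10853 J.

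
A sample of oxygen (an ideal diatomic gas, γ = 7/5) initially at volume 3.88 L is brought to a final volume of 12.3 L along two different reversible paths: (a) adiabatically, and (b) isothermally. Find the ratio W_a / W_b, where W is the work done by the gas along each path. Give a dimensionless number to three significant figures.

W_a / W_b ≈ 0.801

Path (a) adiabatic: W = P₁V₁(1 − (V₁/V₂)^(γ−1))/(γ−1) → W_a/(P₁V₁) = 0.9242.
Path (b) isothermal: W = P₁V₁ ln(V₂/V₁) → W_b/(P₁V₁) = 1.154.
W_a / W_b = 0.9242 / 1.154 = 0.801.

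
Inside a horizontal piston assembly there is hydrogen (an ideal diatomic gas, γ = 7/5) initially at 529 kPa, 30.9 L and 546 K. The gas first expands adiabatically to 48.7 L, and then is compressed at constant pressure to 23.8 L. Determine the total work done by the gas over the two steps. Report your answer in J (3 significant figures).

Step 1 (adiabatic): W = (P₁V₁ − P₂V₂)/(γ−1) = (16346 − 13627)/0.4 = 6799 J.
After step 1: P = 279.8 kPa, V = 48.7 L, T = 455.2 K.
Step 2 (isobaric): W = PΔV = (279.8 kPa)(23.8 − 48.7 L) = -6967 J.
W_total = 6799 − 6967 = -168.3 J.

W_total ≈ -168 J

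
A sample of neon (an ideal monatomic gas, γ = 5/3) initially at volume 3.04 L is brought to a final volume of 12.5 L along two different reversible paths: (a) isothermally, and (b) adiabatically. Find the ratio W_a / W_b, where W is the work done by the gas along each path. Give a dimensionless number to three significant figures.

W_a / W_b ≈ 1.54

Path (a) isothermal: W = P₁V₁ ln(V₂/V₁) → W_a/(P₁V₁) = 1.414.
Path (b) adiabatic: W = P₁V₁(1 − (V₁/V₂)^(γ−1))/(γ−1) → W_b/(P₁V₁) = 0.9156.
W_a / W_b = 1.414 / 0.9156 = 1.544.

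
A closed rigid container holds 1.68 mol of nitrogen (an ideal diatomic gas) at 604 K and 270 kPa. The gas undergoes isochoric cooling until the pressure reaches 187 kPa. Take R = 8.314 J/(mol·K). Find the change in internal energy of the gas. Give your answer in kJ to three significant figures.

ΔU ≈ -6.48 kJ

Constant volume ⇒ W = 0, so Q = ΔU = nCᵥΔT with Cᵥ = 5R/2 = 20.79 J/(mol·K).
At constant V, T₂/T₁ = P₂/P₁ ⇒ ΔT = T₁(P₂/P₁ − 1) = 604·(187/270 − 1) = -185.7 K.
ΔU = (1.68)(20.79)(-185.7) = -6484 J.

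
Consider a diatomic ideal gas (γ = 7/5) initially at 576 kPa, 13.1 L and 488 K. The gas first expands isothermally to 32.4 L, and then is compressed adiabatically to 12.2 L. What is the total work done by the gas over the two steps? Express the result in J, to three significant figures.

Step 1 (isothermal): W = P₁V₁ ln(V₂/V₁) = (7546) ln(32.4/13.1) = 6833 J.
After step 1: P = 232.9 kPa, V = 32.4 L, T = 488 K.
Step 2 (adiabatic): W = (P₁V₁ − P₂V₂)/(γ−1) = (7546 − 11152)/0.4 = -9017 J.
W_total = 6833 − 9017 = -2184 J.

W_total ≈ -2180 J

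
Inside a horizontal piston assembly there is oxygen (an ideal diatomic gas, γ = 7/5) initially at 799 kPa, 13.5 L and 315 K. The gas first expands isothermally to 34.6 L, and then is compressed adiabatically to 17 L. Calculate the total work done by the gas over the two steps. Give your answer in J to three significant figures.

W_total ≈ 1290 J

Step 1 (isothermal): W = P₁V₁ ln(V₂/V₁) = (10786) ln(34.6/13.5) = 10152 J.
After step 1: P = 311.7 kPa, V = 34.6 L, T = 315 K.
Step 2 (adiabatic): W = (P₁V₁ − P₂V₂)/(γ−1) = (10786 − 14333)/0.4 = -8866 J.
W_total = 10152 − 8866 = 1286 J.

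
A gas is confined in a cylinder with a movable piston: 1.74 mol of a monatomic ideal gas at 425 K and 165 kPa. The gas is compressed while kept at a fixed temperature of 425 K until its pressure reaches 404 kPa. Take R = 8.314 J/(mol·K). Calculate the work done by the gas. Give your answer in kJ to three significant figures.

Isothermal process: W = nRT ln(V₂/V₁) = nRT ln(P₁/P₂).
W = (1.74)(8.314)(425) × ln(165/404)
  = 6148 × ln(0.4084) = 6148 × -0.8955
W_by_gas = -5506 J.

W ≈ -5.51 kJ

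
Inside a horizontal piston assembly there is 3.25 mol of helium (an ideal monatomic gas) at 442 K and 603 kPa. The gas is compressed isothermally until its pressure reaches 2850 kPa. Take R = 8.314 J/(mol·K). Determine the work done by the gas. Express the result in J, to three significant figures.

W ≈ -18500 J

Isothermal process: W = nRT ln(V₂/V₁) = nRT ln(P₁/P₂).
W = (3.25)(8.314)(442) × ln(603/2850)
  = 11943 × ln(0.2116) = 11943 × -1.553
W_by_gas = -18549 J.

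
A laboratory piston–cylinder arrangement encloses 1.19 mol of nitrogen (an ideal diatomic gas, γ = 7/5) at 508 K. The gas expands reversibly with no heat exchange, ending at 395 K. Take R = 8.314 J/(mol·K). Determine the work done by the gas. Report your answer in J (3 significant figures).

W ≈ 2790 J

Adiabatic ⇒ Q = 0, so W_by = −ΔU = nCᵥ(T₁ − T₂).
Cᵥ = 5R/2 = 20.79 J/(mol·K).
W = (1.19)(20.79)(508 − 395) = 2795 J.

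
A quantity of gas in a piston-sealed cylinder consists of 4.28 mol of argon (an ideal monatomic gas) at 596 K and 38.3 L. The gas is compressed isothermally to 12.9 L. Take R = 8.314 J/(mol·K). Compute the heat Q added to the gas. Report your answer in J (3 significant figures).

Q ≈ -23100 J

Isothermal ⇒ ΔU = 0, so Q = W = nRT ln(V₂/V₁).
Q = (4.28)(8.314)(596) ln(12.9/38.3) = 21208 × -1.088 = -23079 J.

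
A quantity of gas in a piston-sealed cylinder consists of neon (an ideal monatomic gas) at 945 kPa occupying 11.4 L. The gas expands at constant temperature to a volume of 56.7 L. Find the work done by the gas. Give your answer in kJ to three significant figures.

Isothermal: W = nRT ln(V₂/V₁) = P₁V₁ ln(V₂/V₁).
P₁V₁ = (945 kPa)(11.4 L) = 10773 J.
W = 10773 × ln(56.7/11.4) = 10773 × 1.604
W_by_gas = 17282 J.

W ≈ 17.3 kJ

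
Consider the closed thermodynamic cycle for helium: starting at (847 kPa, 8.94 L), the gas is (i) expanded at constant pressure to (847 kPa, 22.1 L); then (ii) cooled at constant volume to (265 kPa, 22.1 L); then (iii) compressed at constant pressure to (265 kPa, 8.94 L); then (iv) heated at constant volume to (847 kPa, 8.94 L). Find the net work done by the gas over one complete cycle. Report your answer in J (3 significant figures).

W_net ≈ 7660 J

Constant-volume legs do no work.
W(i) = (847)(22.1 − 8.94) = 11147 J; W(iii) = (265)(8.94 − 22.1) = -3487 J.
W_net = 11147 − 3487 = 7659 J (the clockwise enclosed area).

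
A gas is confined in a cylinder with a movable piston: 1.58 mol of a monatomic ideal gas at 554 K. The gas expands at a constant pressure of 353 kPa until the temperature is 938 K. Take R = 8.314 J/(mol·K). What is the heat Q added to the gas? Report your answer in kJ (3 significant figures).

Isobaric: W = nRΔT = (1.58)(8.314)(384) = 5044 J.
ΔU = nCᵥΔT with Cᵥ = 3R/2: ΔU = (1.58)(12.47)(384) = 7566 J.
Q = ΔU + W = 7566 + 5044 = 12611 J.

Q ≈ 12.6 kJ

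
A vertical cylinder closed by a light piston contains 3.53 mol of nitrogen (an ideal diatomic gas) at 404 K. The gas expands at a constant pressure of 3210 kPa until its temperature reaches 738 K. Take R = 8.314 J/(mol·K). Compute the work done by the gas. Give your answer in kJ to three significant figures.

W ≈ 9.80 kJ

Isobaric: W = P ΔV = nR ΔT.
W = (3.53)(8.314)(738 − 404) = 9802 J.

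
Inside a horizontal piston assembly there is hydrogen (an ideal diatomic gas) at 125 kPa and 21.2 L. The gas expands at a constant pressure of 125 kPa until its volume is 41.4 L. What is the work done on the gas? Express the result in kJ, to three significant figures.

Isobaric: W = P ΔV.
W = (125 kPa)(41.4 − 21.2 L) = (125)(20.2) = 2525 J.
Work on gas = −W_by = -2525 J.

W ≈ -2.52 kJ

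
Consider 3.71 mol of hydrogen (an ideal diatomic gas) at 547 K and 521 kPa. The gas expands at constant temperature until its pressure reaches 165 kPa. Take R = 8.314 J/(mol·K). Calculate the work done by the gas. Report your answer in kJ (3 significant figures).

W ≈ 19.4 kJ

Isothermal process: W = nRT ln(V₂/V₁) = nRT ln(P₁/P₂).
W = (3.71)(8.314)(547) × ln(521/165)
  = 16872 × ln(3.158) = 16872 × 1.15
W_by_gas = 19400 J.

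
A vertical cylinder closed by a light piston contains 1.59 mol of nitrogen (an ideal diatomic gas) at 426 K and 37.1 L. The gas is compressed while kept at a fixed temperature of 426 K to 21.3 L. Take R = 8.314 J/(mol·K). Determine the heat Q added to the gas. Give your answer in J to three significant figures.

Isothermal ⇒ ΔU = 0, so Q = W = nRT ln(V₂/V₁).
Q = (1.59)(8.314)(426) ln(21.3/37.1) = 5631 × -0.5549 = -3125 J.

Q ≈ -3120 J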